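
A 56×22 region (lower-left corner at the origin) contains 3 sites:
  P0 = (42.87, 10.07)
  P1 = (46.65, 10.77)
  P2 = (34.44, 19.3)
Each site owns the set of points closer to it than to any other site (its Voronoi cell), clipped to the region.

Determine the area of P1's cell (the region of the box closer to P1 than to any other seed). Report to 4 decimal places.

1. box [0,56]×[0,22]: [(0, 0) (56, 0) (56, 22) (0, 22)]
2. ⊥bis P1·P0 via (44.76,10.42): [(46.6896, 0) (56, 0) (56, 22) (42.6156, 22)]  |A|=249.643
3. ⊥bis P1·P2 via (40.545,15.035): [(43.2013, 18.8372) (46.6896, 0) (56, 0) (56, 22) (45.4108, 22)]  |A|=245.2226
4. canonical 5-gon: [(43.2013, 18.8372) (46.6896, 0) (56, 0) (56, 22) (45.4108, 22)]
5. shoelace: 245.2226

Area of P1's cell: 245.2226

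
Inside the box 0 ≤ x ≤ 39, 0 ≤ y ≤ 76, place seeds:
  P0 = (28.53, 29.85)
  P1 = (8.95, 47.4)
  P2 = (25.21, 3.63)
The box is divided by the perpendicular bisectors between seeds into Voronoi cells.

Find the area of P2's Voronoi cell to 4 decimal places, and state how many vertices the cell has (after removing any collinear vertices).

Area of P2's cell: 688.3057 (5 vertices)

1. box [0,39]×[0,76]: [(0, 0) (39, 0) (39, 76) (0, 76)]
2. ⊥bis P2·P0 via (26.87,16.74): [(0, 20.1423) (0, 0) (39, 0) (39, 15.2041)]  |A|=689.2546
3. ⊥bis P2·P1 via (17.08,25.515): [(1.952, 19.8951) (0, 19.17) (0, 0) (39, 0) (39, 15.2041)]  |A|=688.3057
4. canonical 5-gon: [(1.952, 19.8951) (0, 19.17) (0, 0) (39, 0) (39, 15.2041)]
5. shoelace: 688.3057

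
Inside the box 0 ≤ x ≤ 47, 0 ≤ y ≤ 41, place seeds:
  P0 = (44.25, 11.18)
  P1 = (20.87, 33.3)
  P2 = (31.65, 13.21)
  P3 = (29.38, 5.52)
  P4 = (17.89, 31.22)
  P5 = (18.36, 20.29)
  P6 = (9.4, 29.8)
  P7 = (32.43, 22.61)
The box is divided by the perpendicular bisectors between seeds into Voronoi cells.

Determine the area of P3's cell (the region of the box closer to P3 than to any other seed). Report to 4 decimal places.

1. box [0,47]×[0,41]: [(0, 0) (47, 0) (47, 41) (0, 41)]
2. ⊥bis P3·P0 via (36.815,8.35): [(0, 0) (39.9933, 0) (24.3874, 41) (0, 41)]  |A|=1319.8031
3. ⊥bis P3·P1 via (25.125,19.41): [(0, 11.7133) (0, 0) (39.9933, 0) (31.8241, 21.4622)]  |A|=615.5541
4. ⊥bis P3·P2 via (30.515,9.365): [(11.0708, 15.1047) (0, 11.7133) (0, 0) (39.9933, 0) (37.1772, 7.3984)]  |A|=452.6032
5. ⊥bis P3·P4 via (23.635,18.37): [(14.2394, 14.1694) (0, 7.8032) (0, 0) (39.9933, 0) (37.1772, 7.3984)]  |A|=414.2143
6. ⊥bis P3·P5 via (23.87,12.905): [(22.3541, 11.774) (6.5736, 0) (39.9933, 0) (37.1772, 7.3984)]  |A|=245.4144
7. ⊥bis P3·P6 via (19.39,17.66): [(22.3541, 11.774) (6.5736, 0) (39.9933, 0) (37.1772, 7.3984)]  |A|=245.4144
8. ⊥bis P3·P7 via (30.905,14.065): [(22.3541, 11.774) (6.5736, 0) (39.9933, 0) (37.1772, 7.3984)]  |A|=245.4144
9. canonical 4-gon: [(22.3541, 11.774) (6.5736, 0) (39.9933, 0) (37.1772, 7.3984)]
10. shoelace: 245.4144

Area of P3's cell: 245.4144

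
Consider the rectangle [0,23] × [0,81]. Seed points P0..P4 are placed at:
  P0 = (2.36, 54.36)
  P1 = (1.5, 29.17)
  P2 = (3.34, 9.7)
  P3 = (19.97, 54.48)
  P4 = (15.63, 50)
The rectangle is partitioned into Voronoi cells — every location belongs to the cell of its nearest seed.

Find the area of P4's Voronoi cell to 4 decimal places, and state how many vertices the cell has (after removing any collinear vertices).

1. box [0,23]×[0,81]: [(0, 0) (23, 0) (23, 81) (0, 81)]
2. ⊥bis P4·P0 via (8.995,52.18): [(0, 24.803) (0, 0) (23, 0) (23, 81) (18.4641, 81)]  |A|=1344.1861
3. ⊥bis P4·P1 via (8.565,39.585): [(5.5326, 41.642) (23, 29.793) (23, 81) (18.4641, 81)]  |A|=536.4871
4. ⊥bis P4·P2 via (9.485,29.85): [(5.5326, 41.642) (23, 29.793) (23, 81) (18.4641, 81)]  |A|=536.4871
5. ⊥bis P4·P3 via (17.8,52.24): [(11.1359, 58.6959) (5.5326, 41.642) (23, 29.793) (23, 47.2025)]  |A|=285.4136
6. canonical 4-gon: [(11.1359, 58.6959) (5.5326, 41.642) (23, 29.793) (23, 47.2025)]
7. shoelace: 285.4136

Area of P4's cell: 285.4136 (4 vertices)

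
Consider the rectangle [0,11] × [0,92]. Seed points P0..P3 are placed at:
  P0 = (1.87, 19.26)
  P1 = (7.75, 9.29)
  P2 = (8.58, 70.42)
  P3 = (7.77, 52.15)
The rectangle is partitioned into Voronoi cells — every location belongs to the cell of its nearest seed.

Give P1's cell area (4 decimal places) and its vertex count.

Area of P1's cell: 161.5013 (4 vertices)

1. box [0,11]×[0,92]: [(0, 0) (11, 0) (11, 92) (0, 92)]
2. ⊥bis P1·P0 via (4.81,14.275): [(0, 11.4382) (0, 0) (11, 0) (11, 17.9257)]  |A|=161.5013
3. ⊥bis P1·P2 via (8.165,39.855): [(0, 11.4382) (0, 0) (11, 0) (11, 17.9257)]  |A|=161.5013
4. ⊥bis P1·P3 via (7.76,30.72): [(0, 11.4382) (0, 0) (11, 0) (11, 17.9257)]  |A|=161.5013
5. canonical 4-gon: [(0, 11.4382) (0, 0) (11, 0) (11, 17.9257)]
6. shoelace: 161.5013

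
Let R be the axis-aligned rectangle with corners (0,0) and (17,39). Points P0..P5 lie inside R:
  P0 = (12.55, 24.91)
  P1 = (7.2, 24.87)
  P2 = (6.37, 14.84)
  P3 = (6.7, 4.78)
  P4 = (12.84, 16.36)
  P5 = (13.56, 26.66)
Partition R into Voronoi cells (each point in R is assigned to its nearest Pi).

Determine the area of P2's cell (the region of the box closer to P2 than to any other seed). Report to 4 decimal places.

Area of P2's cell: 100.4394

1. box [0,17]×[0,39]: [(0, 0) (17, 0) (17, 39) (0, 39)]
2. ⊥bis P2·P0 via (9.46,19.875): [(0, 25.6806) (0, 0) (17, 0) (17, 15.2477)]  |A|=347.8907
3. ⊥bis P2·P1 via (6.785,19.855): [(9.9146, 19.596) (0, 20.4165) (0, 0) (17, 0) (17, 15.2477)]  |A|=321.7946
4. ⊥bis P2·P3 via (6.535,9.81): [(9.9146, 19.596) (0, 20.4165) (0, 9.5956) (17, 10.1533) (17, 15.2477)]  |A|=153.9288
5. ⊥bis P2·P4 via (9.605,15.6): [(8.6415, 19.7014) (0, 20.4165) (0, 9.5956) (10.9314, 9.9542)]  |A|=100.4394
6. ⊥bis P2·P5 via (9.965,20.75): [(8.6415, 19.7014) (0, 20.4165) (0, 9.5956) (10.9314, 9.9542)]  |A|=100.4394
7. canonical 4-gon: [(8.6415, 19.7014) (0, 20.4165) (0, 9.5956) (10.9314, 9.9542)]
8. shoelace: 100.4394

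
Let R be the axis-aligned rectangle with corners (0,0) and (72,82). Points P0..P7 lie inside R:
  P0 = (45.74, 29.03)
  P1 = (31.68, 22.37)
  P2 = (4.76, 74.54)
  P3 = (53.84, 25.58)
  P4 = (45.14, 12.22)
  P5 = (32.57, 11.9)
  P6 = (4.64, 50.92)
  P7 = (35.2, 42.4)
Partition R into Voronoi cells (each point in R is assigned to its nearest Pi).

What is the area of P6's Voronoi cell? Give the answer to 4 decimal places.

1. box [0,72]×[0,82]: [(0, 0) (72, 0) (72, 82) (0, 82)]
2. ⊥bis P6·P0 via (25.19,39.975): [(0, 0) (3.8992, 0) (47.5727, 82) (0, 82)]  |A|=2110.3453
3. ⊥bis P6·P1 via (18.16,36.645): [(0, 19.4455) (28.7669, 46.6909) (47.5727, 82) (0, 82)]  |A|=1739.6239
4. ⊥bis P6·P2 via (4.7,62.73): [(0, 62.7539) (0, 19.4455) (28.7669, 46.6909) (37.2214, 62.5648)]  |A|=919.1475
5. ⊥bis P6·P3 via (29.24,38.25): [(0, 62.7539) (0, 19.4455) (28.7669, 46.6909) (37.2214, 62.5648)]  |A|=919.1475
6. ⊥bis P6·P4 via (24.89,31.57): [(0, 62.7539) (0, 19.4455) (28.7669, 46.6909) (37.2214, 62.5648)]  |A|=919.1475
7. ⊥bis P6·P5 via (18.605,31.41): [(0, 62.7539) (0, 19.4455) (28.7669, 46.6909) (37.2214, 62.5648)]  |A|=919.1475
8. ⊥bis P6·P7 via (19.92,46.66): [(24.3724, 62.6301) (0, 62.7539) (0, 19.4455) (16.7575, 35.3167)]  |A|=696.1882
9. canonical 4-gon: [(24.3724, 62.6301) (0, 62.7539) (0, 19.4455) (16.7575, 35.3167)]
10. shoelace: 696.1882

Area of P6's cell: 696.1882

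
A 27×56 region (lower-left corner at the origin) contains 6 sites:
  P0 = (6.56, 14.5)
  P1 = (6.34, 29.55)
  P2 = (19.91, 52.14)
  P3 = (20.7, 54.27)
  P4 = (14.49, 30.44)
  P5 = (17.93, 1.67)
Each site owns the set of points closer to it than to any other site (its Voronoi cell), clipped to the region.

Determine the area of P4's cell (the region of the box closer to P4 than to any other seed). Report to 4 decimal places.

1. box [0,27]×[0,56]: [(0, 0) (27, 0) (27, 56) (0, 56)]
2. ⊥bis P4·P0 via (10.525,22.47): [(0, 27.7061) (27, 14.2738) (27, 56) (0, 56)]  |A|=945.2709
3. ⊥bis P4·P1 via (10.415,29.995): [(11.2776, 22.0956) (27, 14.2738) (27, 56) (7.5752, 56)]  |A|=657.3104
4. ⊥bis P4·P2 via (17.2,41.29): [(8.9567, 43.3489) (11.2776, 22.0956) (27, 14.2738) (27, 38.8423)]  |A|=379.6471
5. ⊥bis P4·P3 via (17.595,42.355): [(8.9567, 43.3489) (11.2776, 22.0956) (27, 14.2738) (27, 38.8423)]  |A|=379.6471
6. ⊥bis P4·P5 via (16.21,16.055): [(8.9567, 43.3489) (11.2776, 22.0956) (22.0227, 16.75) (27, 17.3451) (27, 38.8423)]  |A|=372.0036
7. canonical 5-gon: [(8.9567, 43.3489) (11.2776, 22.0956) (22.0227, 16.75) (27, 17.3451) (27, 38.8423)]
8. shoelace: 372.0036

Area of P4's cell: 372.0036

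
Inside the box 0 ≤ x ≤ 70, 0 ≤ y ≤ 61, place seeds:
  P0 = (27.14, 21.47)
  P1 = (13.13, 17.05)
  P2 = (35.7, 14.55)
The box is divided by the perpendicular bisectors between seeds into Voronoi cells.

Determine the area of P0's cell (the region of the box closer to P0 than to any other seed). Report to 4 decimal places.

1. box [0,70]×[0,61]: [(0, 0) (70, 0) (70, 61) (0, 61)]
2. ⊥bis P0·P1 via (20.135,19.26): [(26.2113, 0) (70, 0) (70, 61) (6.9665, 61)]  |A|=3258.0768
3. ⊥bis P0·P2 via (31.42,18.01): [(23.5865, 8.32) (66.1736, 61) (6.9665, 61)]  |A|=1559.5164
4. canonical 3-gon: [(23.5865, 8.32) (66.1736, 61) (6.9665, 61)]
5. shoelace: 1559.5164

Area of P0's cell: 1559.5164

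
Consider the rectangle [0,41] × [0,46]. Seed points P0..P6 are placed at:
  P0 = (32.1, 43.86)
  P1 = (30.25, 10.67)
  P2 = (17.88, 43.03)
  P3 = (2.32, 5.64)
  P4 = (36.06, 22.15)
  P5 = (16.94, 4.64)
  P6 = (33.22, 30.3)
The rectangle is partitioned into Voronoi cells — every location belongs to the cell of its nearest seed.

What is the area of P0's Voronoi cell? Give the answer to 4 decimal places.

1. box [0,41]×[0,46]: [(0, 0) (41, 0) (41, 46) (0, 46)]
2. ⊥bis P0·P1 via (31.175,27.265): [(0, 29.0027) (41, 26.7174) (41, 46) (0, 46)]  |A|=743.7391
3. ⊥bis P0·P2 via (24.99,43.445): [(25.9173, 27.5581) (41, 26.7174) (41, 46) (24.8409, 46)]  |A|=294.42
4. ⊥bis P0·P3 via (17.21,24.75): [(25.9173, 27.5581) (41, 26.7174) (41, 46) (24.8409, 46)]  |A|=294.42
5. ⊥bis P0·P4 via (34.08,33.005): [(25.6887, 31.4744) (41, 34.2672) (41, 46) (24.8409, 46)]  |A|=207.1825
6. ⊥bis P0·P5 via (24.52,24.25): [(25.6887, 31.4744) (41, 34.2672) (41, 46) (24.8409, 46)]  |A|=207.1825
7. ⊥bis P0·P6 via (32.66,37.08): [(25.3965, 36.4801) (41, 37.7688) (41, 46) (24.8409, 46)]  |A|=141.1342
8. canonical 4-gon: [(25.3965, 36.4801) (41, 37.7688) (41, 46) (24.8409, 46)]
9. shoelace: 141.1342

Area of P0's cell: 141.1342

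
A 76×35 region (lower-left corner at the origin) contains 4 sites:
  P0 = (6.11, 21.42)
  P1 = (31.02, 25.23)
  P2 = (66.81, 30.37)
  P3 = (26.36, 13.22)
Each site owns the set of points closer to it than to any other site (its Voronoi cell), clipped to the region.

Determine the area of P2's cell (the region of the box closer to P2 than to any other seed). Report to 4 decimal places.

1. box [0,76]×[0,35]: [(0, 0) (76, 0) (76, 35) (0, 35)]
2. ⊥bis P2·P0 via (36.46,25.895): [(40.2781, 0) (76, 0) (76, 35) (35.1175, 35)]  |A|=1340.5765
3. ⊥bis P2·P1 via (48.915,27.8): [(52.9075, 0) (76, 0) (76, 35) (47.881, 35)]  |A|=896.2016
4. ⊥bis P2·P3 via (46.585,21.795): [(51.4127, 10.4084) (55.8256, 0) (76, 0) (76, 35) (47.881, 35)]  |A|=881.0151
5. canonical 5-gon: [(51.4127, 10.4084) (55.8256, 0) (76, 0) (76, 35) (47.881, 35)]
6. shoelace: 881.0151

Area of P2's cell: 881.0151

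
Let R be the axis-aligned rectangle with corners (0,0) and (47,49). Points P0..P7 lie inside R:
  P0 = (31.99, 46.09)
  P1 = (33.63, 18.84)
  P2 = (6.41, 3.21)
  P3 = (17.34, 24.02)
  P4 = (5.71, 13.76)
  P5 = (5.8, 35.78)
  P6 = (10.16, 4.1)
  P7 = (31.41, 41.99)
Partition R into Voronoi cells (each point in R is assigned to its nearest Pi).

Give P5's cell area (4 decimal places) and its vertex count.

Area of P5's cell: 364.3527 (6 vertices)

1. box [0,47]×[0,49]: [(0, 0) (47, 0) (47, 49) (0, 49)]
2. ⊥bis P5·P0 via (18.895,40.935): [(0, 0) (35.0095, 0) (15.7201, 49) (0, 49)]  |A|=1242.8767
3. ⊥bis P5·P1 via (19.715,27.31): [(0, 0) (3.0915, 0) (22.4742, 31.843) (15.7201, 49) (0, 49)]  |A|=734.6946
4. ⊥bis P5·P2 via (6.105,19.495): [(0, 19.3807) (15.0601, 19.6627) (22.4742, 31.843) (15.7201, 49) (0, 49)]  |A|=558.3631
5. ⊥bis P5·P3 via (11.57,29.9): [(0, 19.3807) (0.8667, 19.3969) (19.9874, 38.16) (15.7201, 49) (0, 49)]  |A|=389.186
6. ⊥bis P5·P4 via (5.755,24.77): [(0, 24.7935) (6.3398, 24.7676) (19.9874, 38.16) (15.7201, 49) (0, 49)]  |A|=369.745
7. ⊥bis P5·P6 via (7.98,19.94): [(0, 24.7935) (6.3398, 24.7676) (19.9874, 38.16) (15.7201, 49) (0, 49)]  |A|=369.745
8. ⊥bis P5·P7 via (18.605,38.885): [(0, 24.7935) (6.3398, 24.7676) (19.0127, 37.2035) (16.8454, 46.1414) (15.7201, 49) (0, 49)]  |A|=364.3527
9. canonical 6-gon: [(0, 24.7935) (6.3398, 24.7676) (19.0127, 37.2035) (16.8454, 46.1414) (15.7201, 49) (0, 49)]
10. shoelace: 364.3527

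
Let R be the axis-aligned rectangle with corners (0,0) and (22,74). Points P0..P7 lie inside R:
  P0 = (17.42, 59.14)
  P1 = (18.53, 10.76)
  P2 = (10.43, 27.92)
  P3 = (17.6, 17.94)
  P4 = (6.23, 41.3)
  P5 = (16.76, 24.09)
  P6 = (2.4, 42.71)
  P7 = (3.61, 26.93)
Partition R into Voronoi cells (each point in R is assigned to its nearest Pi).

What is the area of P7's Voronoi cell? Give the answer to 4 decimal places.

Area of P7's cell: 158.8600

1. box [0,22]×[0,74]: [(0, 0) (22, 0) (22, 74) (0, 74)]
2. ⊥bis P7·P0 via (10.515,43.035): [(0, 47.5433) (0, 0) (22, 0) (22, 38.1108)]  |A|=942.1952
3. ⊥bis P7·P1 via (11.07,18.845): [(0, 47.5433) (0, 8.6308) (22, 28.9301) (22, 38.1108)]  |A|=529.0262
4. ⊥bis P7·P2 via (7.02,27.425): [(4.3717, 45.6689) (0, 47.5433) (0, 8.6308) (8.5968, 16.5629)]  |A|=226.9222
5. ⊥bis P7·P3 via (10.605,22.435): [(8.2715, 18.8036) (4.3717, 45.6689) (0, 47.5433) (0, 8.6308) (4.2606, 12.562)]  |A|=221.4135
6. ⊥bis P7·P4 via (4.92,34.115): [(8.2715, 18.8036) (6.0796, 33.9036) (0, 35.012) (0, 8.6308) (4.2606, 12.562)]  |A|=159.2046
7. ⊥bis P7·P5 via (10.185,25.51): [(8.2715, 18.8036) (6.0796, 33.9036) (0, 35.012) (0, 8.6308) (4.2606, 12.562)]  |A|=159.2046
8. ⊥bis P7·P6 via (3.005,34.82): [(8.2715, 18.8036) (6.0796, 33.9036) (1.6311, 34.7146) (0, 34.5896) (0, 8.6308) (4.2606, 12.562)]  |A|=158.86
9. canonical 6-gon: [(8.2715, 18.8036) (6.0796, 33.9036) (1.6311, 34.7146) (0, 34.5896) (0, 8.6308) (4.2606, 12.562)]
10. shoelace: 158.86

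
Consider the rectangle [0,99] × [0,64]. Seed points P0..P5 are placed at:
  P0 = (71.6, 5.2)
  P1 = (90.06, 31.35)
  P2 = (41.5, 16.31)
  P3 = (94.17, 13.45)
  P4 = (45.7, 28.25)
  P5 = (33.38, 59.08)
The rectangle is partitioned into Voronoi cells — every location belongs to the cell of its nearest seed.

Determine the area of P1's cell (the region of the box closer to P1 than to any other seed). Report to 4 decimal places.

Area of P1's cell: 1311.1256

1. box [0,99]×[0,64]: [(0, 0) (99, 0) (99, 64) (0, 64)]
2. ⊥bis P1·P0 via (80.83,18.275): [(99, 5.4483) (99, 64) (16.057, 64)]  |A|=2428.2255
3. ⊥bis P1·P2 via (65.78,23.83): [(63.7706, 30.3177) (99, 5.4483) (99, 64) (53.3386, 64)]  |A|=1800.3615
4. ⊥bis P1·P3 via (92.115,22.4): [(63.7706, 30.3177) (79.1904, 19.4324) (99, 23.9809) (99, 64) (53.3386, 64)]  |A|=1616.8006
5. ⊥bis P1·P4 via (67.88,29.8): [(68.0552, 27.2931) (79.1904, 19.4324) (99, 23.9809) (99, 64) (65.49, 64)]  |A|=1337.3989
6. ⊥bis P1·P5 via (61.72,45.215): [(66.1675, 54.3056) (68.0552, 27.2931) (79.1904, 19.4324) (99, 23.9809) (99, 64) (70.9103, 64)]  |A|=1311.1256
7. canonical 6-gon: [(66.1675, 54.3056) (68.0552, 27.2931) (79.1904, 19.4324) (99, 23.9809) (99, 64) (70.9103, 64)]
8. shoelace: 1311.1256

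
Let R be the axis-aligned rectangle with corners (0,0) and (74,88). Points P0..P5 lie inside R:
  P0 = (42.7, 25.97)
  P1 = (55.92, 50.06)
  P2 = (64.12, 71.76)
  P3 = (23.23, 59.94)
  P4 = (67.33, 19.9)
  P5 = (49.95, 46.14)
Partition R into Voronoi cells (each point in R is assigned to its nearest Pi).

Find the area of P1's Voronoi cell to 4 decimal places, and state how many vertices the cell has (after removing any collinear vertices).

Area of P1's cell: 531.5047 (5 vertices)

1. box [0,74]×[0,88]: [(0, 0) (74, 0) (74, 88) (0, 88)]
2. ⊥bis P1·P0 via (49.31,38.015): [(0, 65.0751) (74, 24.4657) (74, 88) (0, 88)]  |A|=3198.9885
3. ⊥bis P1·P2 via (60.02,60.91): [(0, 83.5904) (0, 65.0751) (74, 24.4657) (74, 55.6272)]  |A|=1838.0399
4. ⊥bis P1·P3 via (39.575,55): [(43.2738, 67.2381) (36.5568, 45.0136) (74, 24.4657) (74, 55.6272)]  |A|=963.8247
5. ⊥bis P1·P4 via (61.625,34.98): [(43.2738, 67.2381) (36.5568, 45.0136) (57.609, 33.4607) (74, 39.6617) (74, 55.6272)]  |A|=839.2867
6. ⊥bis P1·P5 via (52.935,48.1): [(43.2738, 67.2381) (42.358, 64.2083) (61.5648, 34.9572) (74, 39.6617) (74, 55.6272)]  |A|=531.5047
7. canonical 5-gon: [(43.2738, 67.2381) (42.358, 64.2083) (61.5648, 34.9572) (74, 39.6617) (74, 55.6272)]
8. shoelace: 531.5047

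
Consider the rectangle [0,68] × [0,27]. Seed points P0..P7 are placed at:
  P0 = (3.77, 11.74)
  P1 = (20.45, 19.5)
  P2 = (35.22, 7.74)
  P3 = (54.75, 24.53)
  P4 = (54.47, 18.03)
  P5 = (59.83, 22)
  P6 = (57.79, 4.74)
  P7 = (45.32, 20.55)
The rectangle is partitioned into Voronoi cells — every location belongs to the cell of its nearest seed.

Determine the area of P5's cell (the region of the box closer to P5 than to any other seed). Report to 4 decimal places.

1. box [0,68]×[0,27]: [(0, 0) (68, 0) (68, 27) (0, 27)]
2. ⊥bis P5·P0 via (31.8,16.87): [(34.8875, 0) (68, 0) (68, 27) (29.946, 27)]  |A|=960.7472
3. ⊥bis P5·P1 via (40.14,20.75): [(41.4573, 0) (68, 0) (68, 27) (39.7432, 27)]  |A|=739.793
4. ⊥bis P5·P2 via (47.525,14.87): [(56.1413, 0) (68, 0) (68, 27) (40.4964, 27)]  |A|=531.3915
5. ⊥bis P5·P3 via (57.29,23.265): [(50.528, 9.6875) (56.1413, 0) (68, 0) (68, 27) (59.1501, 27)]  |A|=369.9198
6. ⊥bis P5·P4 via (57.15,20.015): [(56.2659, 21.2087) (68, 5.3661) (68, 27) (59.1501, 27)]  |A|=152.5534
7. ⊥bis P5·P6 via (58.81,13.37): [(56.2659, 21.2087) (62.3847, 12.9475) (68, 12.2838) (68, 27) (59.1501, 27)]  |A|=133.1309
8. ⊥bis P5·P7 via (52.575,21.275): [(56.2659, 21.2087) (62.3847, 12.9475) (68, 12.2838) (68, 27) (59.1501, 27)]  |A|=133.1309
9. canonical 5-gon: [(56.2659, 21.2087) (62.3847, 12.9475) (68, 12.2838) (68, 27) (59.1501, 27)]
10. shoelace: 133.1309

Area of P5's cell: 133.1309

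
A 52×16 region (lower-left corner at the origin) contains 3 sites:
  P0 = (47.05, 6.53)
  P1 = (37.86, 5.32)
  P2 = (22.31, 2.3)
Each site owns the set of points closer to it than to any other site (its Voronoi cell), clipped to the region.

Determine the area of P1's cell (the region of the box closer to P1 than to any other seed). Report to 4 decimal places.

1. box [0,52]×[0,16]: [(0, 0) (52, 0) (52, 16) (0, 16)]
2. ⊥bis P1·P0 via (42.455,5.925): [(0, 0) (43.2351, 0) (41.1285, 16) (0, 16)]  |A|=674.9087
3. ⊥bis P1·P2 via (30.085,3.81): [(30.8249, 0) (43.2351, 0) (41.1285, 16) (27.7176, 16)]  |A|=206.5687
4. canonical 4-gon: [(30.8249, 0) (43.2351, 0) (41.1285, 16) (27.7176, 16)]
5. shoelace: 206.5687

Area of P1's cell: 206.5687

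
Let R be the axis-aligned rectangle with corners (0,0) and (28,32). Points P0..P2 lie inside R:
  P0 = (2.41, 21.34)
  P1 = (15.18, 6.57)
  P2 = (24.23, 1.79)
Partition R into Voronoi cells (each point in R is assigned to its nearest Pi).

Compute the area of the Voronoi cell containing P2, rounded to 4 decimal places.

1. box [0,28]×[0,32]: [(0, 0) (28, 0) (28, 32) (0, 32)]
2. ⊥bis P2·P0 via (13.32,11.565): [(2.9581, 0) (28, 0) (28, 27.9495)]  |A|=349.9541
3. ⊥bis P2·P1 via (19.705,4.18): [(17.4972, 0) (28, 0) (28, 19.885)]  |A|=104.4237
4. canonical 3-gon: [(17.4972, 0) (28, 0) (28, 19.885)]
5. shoelace: 104.4237

Area of P2's cell: 104.4237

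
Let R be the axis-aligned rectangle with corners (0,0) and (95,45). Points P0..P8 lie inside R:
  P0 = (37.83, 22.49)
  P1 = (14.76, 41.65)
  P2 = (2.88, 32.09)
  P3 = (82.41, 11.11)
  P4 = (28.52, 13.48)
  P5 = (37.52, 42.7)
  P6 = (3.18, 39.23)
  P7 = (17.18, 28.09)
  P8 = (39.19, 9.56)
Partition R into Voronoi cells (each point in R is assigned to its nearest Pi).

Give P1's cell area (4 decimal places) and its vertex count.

1. box [0,95]×[0,45]: [(0, 0) (95, 0) (95, 45) (0, 45)]
2. ⊥bis P1·P0 via (26.295,32.07): [(0, 0.409) (37.0336, 45) (0, 45)]  |A|=825.6828
3. ⊥bis P1·P2 via (8.82,36.87): [(19.3814, 23.7456) (37.0336, 45) (2.2777, 45)]  |A|=369.3585
4. ⊥bis P1·P3 via (48.585,26.38): [(19.3814, 23.7456) (37.0336, 45) (2.2777, 45)]  |A|=369.3585
5. ⊥bis P1·P4 via (21.64,27.565): [(17.8124, 25.6954) (23.1771, 28.3158) (37.0336, 45) (2.2777, 45)]  |A|=362.0727
6. ⊥bis P1·P5 via (26.14,42.175): [(17.8124, 25.6954) (23.1771, 28.3158) (26.5898, 32.425) (26.0097, 45) (2.2777, 45)]  |A|=292.7598
7. ⊥bis P1·P6 via (8.97,40.44): [(10.0304, 35.3659) (17.8124, 25.6954) (23.1771, 28.3158) (26.5898, 32.425) (26.0097, 45) (8.017, 45)]  |A|=265.1129
8. ⊥bis P1·P7 via (15.97,34.87): [(10.0304, 35.3659) (11.1252, 34.0054) (26.3912, 36.7298) (26.0097, 45) (8.017, 45)]  |A|=166.4613
9. ⊥bis P1·P8 via (26.975,25.605): [(10.0304, 35.3659) (11.1252, 34.0054) (26.3912, 36.7298) (26.0097, 45) (8.017, 45)]  |A|=166.4613
10. canonical 5-gon: [(10.0304, 35.3659) (11.1252, 34.0054) (26.3912, 36.7298) (26.0097, 45) (8.017, 45)]
11. shoelace: 166.4613

Area of P1's cell: 166.4613 (5 vertices)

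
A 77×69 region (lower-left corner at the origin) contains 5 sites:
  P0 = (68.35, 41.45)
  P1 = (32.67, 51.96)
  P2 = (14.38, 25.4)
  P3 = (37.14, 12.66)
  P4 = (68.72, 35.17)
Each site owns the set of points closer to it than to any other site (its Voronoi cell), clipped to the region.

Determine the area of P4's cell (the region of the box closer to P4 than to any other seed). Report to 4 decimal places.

1. box [0,77]×[0,69]: [(0, 0) (77, 0) (77, 69) (0, 69)]
2. ⊥bis P4·P0 via (68.535,38.31): [(0, 34.2721) (0, 0) (77, 0) (77, 38.8087)]  |A|=2813.6125
3. ⊥bis P4·P1 via (50.695,43.565): [(47.6751, 37.081) (30.4049, 0) (77, 0) (77, 38.8087)]  |A|=1432.926
4. ⊥bis P4·P2 via (41.55,30.285): [(47.6751, 37.081) (42.3744, 25.6997) (46.9951, 0) (77, 0) (77, 38.8087)]  |A|=1219.7452
5. ⊥bis P4·P3 via (52.93,23.915): [(47.6751, 37.081) (46.0431, 33.5769) (69.9764, 0) (77, 0) (77, 38.8087)]  |A|=768.5829
6. canonical 5-gon: [(47.6751, 37.081) (46.0431, 33.5769) (69.9764, 0) (77, 0) (77, 38.8087)]
7. shoelace: 768.5829

Area of P4's cell: 768.5829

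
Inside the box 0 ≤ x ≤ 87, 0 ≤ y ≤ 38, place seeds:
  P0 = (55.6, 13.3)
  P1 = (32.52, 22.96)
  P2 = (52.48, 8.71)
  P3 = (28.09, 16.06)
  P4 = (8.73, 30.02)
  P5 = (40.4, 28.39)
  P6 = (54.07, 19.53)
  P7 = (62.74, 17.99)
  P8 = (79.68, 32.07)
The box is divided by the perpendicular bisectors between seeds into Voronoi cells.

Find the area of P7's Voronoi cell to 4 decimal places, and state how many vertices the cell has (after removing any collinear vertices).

Area of P7's cell: 537.3535 (6 vertices)

1. box [0,87]×[0,38]: [(0, 0) (87, 0) (87, 38) (0, 38)]
2. ⊥bis P7·P0 via (59.17,15.645): [(69.4466, 0) (87, 0) (87, 38) (44.4858, 38)]  |A|=1141.2834
3. ⊥bis P7·P1 via (47.63,20.475): [(49.3055, 30.6626) (69.4466, 0) (87, 0) (87, 38) (50.5122, 38)]  |A|=1119.1747
4. ⊥bis P7·P2 via (57.61,13.35): [(49.3055, 30.6626) (68.8146, 0.9621) (69.6849, 0) (87, 0) (87, 38) (50.5122, 38)]  |A|=1119.0601
5. ⊥bis P7·P3 via (45.415,17.025): [(49.3055, 30.6626) (68.8146, 0.9621) (69.6849, 0) (87, 0) (87, 38) (50.5122, 38)]  |A|=1119.0601
6. ⊥bis P7·P4 via (35.735,24.005): [(49.3055, 30.6626) (68.8146, 0.9621) (69.6849, 0) (87, 0) (87, 38) (50.5122, 38)]  |A|=1119.0601
7. ⊥bis P7·P5 via (51.57,23.19): [(52.6666, 25.5456) (68.8146, 0.9621) (69.6849, 0) (87, 0) (87, 38) (58.4645, 38)]  |A|=1054.121
8. ⊥bis P7·P6 via (58.405,18.76): [(58.1323, 17.2248) (68.8146, 0.9621) (69.6849, 0) (87, 0) (87, 38) (61.8225, 38)]  |A|=961.0824
9. ⊥bis P7·P8 via (71.21,25.03): [(61.5773, 36.6194) (58.1323, 17.2248) (68.8146, 0.9621) (69.6849, 0) (87, 0) (87, 6.0327)]  |A|=537.3535
10. canonical 6-gon: [(61.5773, 36.6194) (58.1323, 17.2248) (68.8146, 0.9621) (69.6849, 0) (87, 0) (87, 6.0327)]
11. shoelace: 537.3535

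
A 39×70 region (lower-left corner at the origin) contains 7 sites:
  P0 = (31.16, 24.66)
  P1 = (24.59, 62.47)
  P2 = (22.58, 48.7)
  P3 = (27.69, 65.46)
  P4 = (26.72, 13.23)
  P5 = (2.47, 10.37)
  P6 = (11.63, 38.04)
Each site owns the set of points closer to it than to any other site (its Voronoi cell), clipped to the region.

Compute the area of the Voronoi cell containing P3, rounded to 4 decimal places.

Area of P3's cell: 177.5372

1. box [0,39]×[0,70]: [(0, 0) (39, 0) (39, 70) (0, 70)]
2. ⊥bis P3·P0 via (29.425,45.06): [(0, 42.5574) (39, 45.8743) (39, 70) (0, 70)]  |A|=1005.5803
3. ⊥bis P3·P1 via (26.14,63.965): [(39, 50.6319) (39, 70) (20.3191, 70)]  |A|=180.9064
4. ⊥bis P3·P2 via (25.135,57.08): [(35.9657, 53.7778) (39, 52.8527) (39, 70) (20.3191, 70)]  |A|=177.5372
5. ⊥bis P3·P4 via (27.205,39.345): [(35.9657, 53.7778) (39, 52.8527) (39, 70) (20.3191, 70)]  |A|=177.5372
6. ⊥bis P3·P5 via (15.08,37.915): [(35.9657, 53.7778) (39, 52.8527) (39, 70) (20.3191, 70)]  |A|=177.5372
7. ⊥bis P3·P6 via (19.66,51.75): [(35.9657, 53.7778) (39, 52.8527) (39, 70) (20.3191, 70)]  |A|=177.5372
8. canonical 4-gon: [(35.9657, 53.7778) (39, 52.8527) (39, 70) (20.3191, 70)]
9. shoelace: 177.5372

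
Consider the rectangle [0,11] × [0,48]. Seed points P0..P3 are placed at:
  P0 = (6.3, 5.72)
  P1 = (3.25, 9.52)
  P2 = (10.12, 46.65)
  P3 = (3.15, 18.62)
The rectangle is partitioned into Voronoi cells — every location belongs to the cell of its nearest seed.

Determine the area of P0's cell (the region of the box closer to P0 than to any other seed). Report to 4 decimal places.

1. box [0,11]×[0,48]: [(0, 0) (11, 0) (11, 48) (0, 48)]
2. ⊥bis P0·P1 via (4.775,7.62): [(0, 3.7874) (0, 0) (11, 0) (11, 12.6164)]  |A|=90.221
3. ⊥bis P0·P2 via (8.21,26.185): [(0, 3.7874) (0, 0) (11, 0) (11, 12.6164)]  |A|=90.221
4. ⊥bis P0·P3 via (4.725,12.17): [(0, 3.7874) (0, 0) (11, 0) (11, 12.6164)]  |A|=90.221
5. canonical 4-gon: [(0, 3.7874) (0, 0) (11, 0) (11, 12.6164)]
6. shoelace: 90.221

Area of P0's cell: 90.2210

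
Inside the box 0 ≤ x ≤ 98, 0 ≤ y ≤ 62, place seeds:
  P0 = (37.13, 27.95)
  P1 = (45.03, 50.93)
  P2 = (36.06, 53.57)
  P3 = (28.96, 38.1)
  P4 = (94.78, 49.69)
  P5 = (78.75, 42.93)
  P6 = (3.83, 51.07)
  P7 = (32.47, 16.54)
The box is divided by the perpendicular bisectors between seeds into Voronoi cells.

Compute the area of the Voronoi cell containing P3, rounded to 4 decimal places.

Area of P3's cell: 510.7705

1. box [0,98]×[0,62]: [(0, 0) (98, 0) (98, 62) (0, 62)]
2. ⊥bis P3·P0 via (33.045,33.025): [(0, 6.4262) (69.0421, 62) (0, 62)]  |A|=1918.4652
3. ⊥bis P3·P1 via (36.995,44.515): [(0, 6.4262) (41.0342, 39.4557) (23.0353, 62) (0, 62)]  |A|=1399.8704
4. ⊥bis P3·P2 via (32.51,45.835): [(0, 60.7556) (0, 6.4262) (41.0342, 39.4557) (37.9255, 43.3496)]  |A|=1161.4631
5. ⊥bis P3·P4 via (61.87,43.895): [(0, 60.7556) (0, 6.4262) (41.0342, 39.4557) (37.9255, 43.3496)]  |A|=1161.4631
6. ⊥bis P3·P5 via (53.855,40.515): [(0, 60.7556) (0, 6.4262) (41.0342, 39.4557) (37.9255, 43.3496)]  |A|=1161.4631
7. ⊥bis P3·P6 via (16.395,44.585): [(20.0028, 51.5752) (0, 12.8189) (0, 6.4262) (41.0342, 39.4557) (37.9255, 43.3496)]  |A|=682.0302
8. ⊥bis P3·P7 via (30.715,27.32): [(20.0028, 51.5752) (5.3532, 23.1911) (24.7512, 26.3491) (41.0342, 39.4557) (37.9255, 43.3496)]  |A|=510.7705
9. canonical 5-gon: [(20.0028, 51.5752) (5.3532, 23.1911) (24.7512, 26.3491) (41.0342, 39.4557) (37.9255, 43.3496)]
10. shoelace: 510.7705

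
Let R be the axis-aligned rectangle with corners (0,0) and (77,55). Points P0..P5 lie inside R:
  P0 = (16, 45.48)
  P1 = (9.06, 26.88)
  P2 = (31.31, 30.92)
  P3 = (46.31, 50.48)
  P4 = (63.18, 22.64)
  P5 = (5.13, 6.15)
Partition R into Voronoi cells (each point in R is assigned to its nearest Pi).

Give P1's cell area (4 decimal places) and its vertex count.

1. box [0,77]×[0,55]: [(0, 0) (77, 0) (77, 55) (0, 55)]
2. ⊥bis P1·P0 via (12.53,36.18): [(0, 40.8552) (0, 0) (77, 0) (77, 12.1251)]  |A|=2039.7391
3. ⊥bis P1·P2 via (20.185,28.9): [(19.3234, 33.6453) (0, 40.8552) (0, 0) (25.4325, 0)]  |A|=822.5711
4. ⊥bis P1·P3 via (27.685,38.68): [(19.3234, 33.6453) (0, 40.8552) (0, 0) (25.4325, 0)]  |A|=822.5711
5. ⊥bis P1·P4 via (36.12,24.76): [(19.3234, 33.6453) (0, 40.8552) (0, 0) (25.4325, 0)]  |A|=822.5711
6. ⊥bis P1·P5 via (7.095,16.515): [(22.9806, 13.5034) (19.3234, 33.6453) (0, 40.8552) (0, 17.8601)]  |A|=445.6411
7. canonical 4-gon: [(22.9806, 13.5034) (19.3234, 33.6453) (0, 40.8552) (0, 17.8601)]
8. shoelace: 445.6411

Area of P1's cell: 445.6411 (4 vertices)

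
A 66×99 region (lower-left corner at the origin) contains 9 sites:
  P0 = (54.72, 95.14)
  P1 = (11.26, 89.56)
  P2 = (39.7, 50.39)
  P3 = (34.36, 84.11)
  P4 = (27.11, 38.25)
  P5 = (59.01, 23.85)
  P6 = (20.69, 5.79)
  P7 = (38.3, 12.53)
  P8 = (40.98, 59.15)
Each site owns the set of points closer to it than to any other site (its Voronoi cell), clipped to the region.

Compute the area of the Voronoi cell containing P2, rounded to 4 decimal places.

1. box [0,66]×[0,99]: [(0, 0) (66, 0) (66, 99) (0, 99)]
2. ⊥bis P2·P0 via (47.21,72.765): [(0, 88.6107) (0, 0) (66, 0) (66, 66.4583)]  |A|=5117.2756
3. ⊥bis P2·P1 via (25.48,69.975): [(34.9774, 76.8708) (0, 51.4748) (0, 0) (66, 0) (66, 66.4583)]  |A|=4467.8174
4. ⊥bis P2·P3 via (37.03,67.25): [(55.1104, 70.1133) (17.458, 64.1505) (0, 51.4748) (0, 0) (66, 0) (66, 66.4583)]  |A|=4280.5754
5. ⊥bis P2·P4 via (33.405,44.32): [(55.1104, 70.1133) (17.458, 64.1505) (15.5907, 62.7947) (66, 10.5168) (66, 66.4583)]  |A|=1542.0156
6. ⊥bis P2·P5 via (49.355,37.12): [(55.1104, 70.1133) (17.458, 64.1505) (15.5907, 62.7947) (44.0615, 33.2685) (66, 49.2306) (66, 66.4583)]  |A|=1117.3535
7. ⊥bis P2·P6 via (30.195,28.09): [(55.1104, 70.1133) (17.458, 64.1505) (15.5907, 62.7947) (44.0615, 33.2685) (66, 49.2306) (66, 66.4583)]  |A|=1117.3535
8. ⊥bis P2·P7 via (39,31.46): [(55.1104, 70.1133) (17.458, 64.1505) (15.5907, 62.7947) (44.0615, 33.2685) (66, 49.2306) (66, 66.4583)]  |A|=1117.3535
9. ⊥bis P2·P8 via (40.34,54.77): [(20.5386, 57.6634) (44.0615, 33.2685) (66, 49.2306) (66, 51.0206)]  |A|=496.0186
10. canonical 4-gon: [(20.5386, 57.6634) (44.0615, 33.2685) (66, 49.2306) (66, 51.0206)]
11. shoelace: 496.0186

Area of P2's cell: 496.0186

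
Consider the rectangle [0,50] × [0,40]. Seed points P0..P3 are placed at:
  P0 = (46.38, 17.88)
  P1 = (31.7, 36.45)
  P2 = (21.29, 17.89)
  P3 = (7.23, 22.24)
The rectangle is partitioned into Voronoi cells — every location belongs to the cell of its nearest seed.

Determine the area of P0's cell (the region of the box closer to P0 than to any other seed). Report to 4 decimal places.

1. box [0,50]×[0,40]: [(0, 0) (50, 0) (50, 40) (0, 40)]
2. ⊥bis P0·P1 via (39.04,27.165): [(4.6766, 0) (50, 0) (50, 35.8291)]  |A|=811.9481
3. ⊥bis P0·P2 via (33.835,17.885): [(33.8371, 23.052) (33.8279, 0) (50, 0) (50, 35.8291)]  |A|=475.9516
4. ⊥bis P0·P3 via (26.805,20.06): [(33.8371, 23.052) (33.8279, 0) (50, 0) (50, 35.8291)]  |A|=475.9516
5. canonical 4-gon: [(33.8371, 23.052) (33.8279, 0) (50, 0) (50, 35.8291)]
6. shoelace: 475.9516

Area of P0's cell: 475.9516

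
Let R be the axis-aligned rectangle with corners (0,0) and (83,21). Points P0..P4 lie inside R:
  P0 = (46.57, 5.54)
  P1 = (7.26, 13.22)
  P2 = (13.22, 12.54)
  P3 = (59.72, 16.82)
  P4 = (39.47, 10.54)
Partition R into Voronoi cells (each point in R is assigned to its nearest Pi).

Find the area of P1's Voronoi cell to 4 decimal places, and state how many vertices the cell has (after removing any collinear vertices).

1. box [0,83]×[0,21]: [(0, 0) (83, 0) (83, 21) (0, 21)]
2. ⊥bis P1·P0 via (26.915,9.38): [(0, 0) (25.0824, 0) (29.1852, 21) (0, 21)]  |A|=569.8101
3. ⊥bis P1·P2 via (10.24,12.88): [(0, 0) (8.7705, 0) (11.1664, 21) (0, 21)]  |A|=209.3376
4. ⊥bis P1·P3 via (33.49,15.02): [(0, 0) (8.7705, 0) (11.1664, 21) (0, 21)]  |A|=209.3376
5. ⊥bis P1·P4 via (23.365,11.88): [(0, 0) (8.7705, 0) (11.1664, 21) (0, 21)]  |A|=209.3376
6. canonical 4-gon: [(0, 0) (8.7705, 0) (11.1664, 21) (0, 21)]
7. shoelace: 209.3376

Area of P1's cell: 209.3376 (4 vertices)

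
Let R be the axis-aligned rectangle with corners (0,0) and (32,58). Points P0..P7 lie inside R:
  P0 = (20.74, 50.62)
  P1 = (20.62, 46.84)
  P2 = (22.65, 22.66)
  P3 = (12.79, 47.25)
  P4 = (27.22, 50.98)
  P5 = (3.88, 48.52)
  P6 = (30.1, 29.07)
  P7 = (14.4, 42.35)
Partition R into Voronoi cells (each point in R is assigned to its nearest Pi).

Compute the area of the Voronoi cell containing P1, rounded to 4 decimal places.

Area of P1's cell: 89.5934

1. box [0,32]×[0,58]: [(0, 0) (32, 0) (32, 58) (0, 58)]
2. ⊥bis P1·P0 via (20.68,48.73): [(0, 49.3865) (0, 0) (32, 0) (32, 48.3706)]  |A|=1564.1143
3. ⊥bis P1·P2 via (21.635,34.75): [(0, 49.3865) (0, 32.9337) (32, 35.6202) (32, 48.3706)]  |A|=467.2528
4. ⊥bis P1·P3 via (16.705,47.045): [(16.7997, 48.8532) (16.0366, 34.28) (32, 35.6202) (32, 48.3706)]  |A|=212.7131
5. ⊥bis P1·P4 via (23.92,48.91): [(24.101, 48.6214) (16.7997, 48.8532) (16.0366, 34.28) (32, 35.6202) (32, 36.0288)]  |A|=163.9694
6. ⊥bis P1·P5 via (12.25,47.68): [(24.101, 48.6214) (16.7997, 48.8532) (16.0366, 34.28) (32, 35.6202) (32, 36.0288)]  |A|=163.9694
7. ⊥bis P1·P6 via (25.36,37.955): [(29.4298, 40.1262) (24.101, 48.6214) (16.7997, 48.8532) (16.0366, 34.28) (18.926, 34.5226)]  |A|=132.5779
8. ⊥bis P1·P7 via (17.51,44.595): [(23.1531, 36.7776) (29.4298, 40.1262) (24.101, 48.6214) (16.7997, 48.8532) (16.6398, 45.8004)]  |A|=89.5934
9. canonical 5-gon: [(23.1531, 36.7776) (29.4298, 40.1262) (24.101, 48.6214) (16.7997, 48.8532) (16.6398, 45.8004)]
10. shoelace: 89.5934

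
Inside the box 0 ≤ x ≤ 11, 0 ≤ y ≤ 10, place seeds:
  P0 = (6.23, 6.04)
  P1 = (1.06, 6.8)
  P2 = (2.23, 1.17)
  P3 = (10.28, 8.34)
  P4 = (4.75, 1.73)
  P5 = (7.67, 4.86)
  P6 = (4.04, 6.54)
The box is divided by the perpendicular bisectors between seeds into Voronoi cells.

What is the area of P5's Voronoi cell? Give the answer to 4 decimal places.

1. box [0,11]×[0,10]: [(0, 0) (11, 0) (11, 10) (0, 10)]
2. ⊥bis P5·P0 via (6.95,5.45): [(2.484, 0) (11, 0) (11, 10) (10.6785, 10)]  |A|=44.1875
3. ⊥bis P5·P1 via (4.365,5.83): [(2.7487, 0.323) (2.6539, 0) (11, 0) (11, 10) (10.6785, 10)]  |A|=44.1601
4. ⊥bis P5·P2 via (4.95,3.015): [(4.9521, 3.0119) (6.9951, 0) (11, 0) (11, 10) (10.6785, 10)]  |A|=37.3941
5. ⊥bis P5·P3 via (8.975,6.6): [(8.3045, 7.1029) (4.9521, 3.0119) (6.9951, 0) (11, 0) (11, 5.0813)]  |A|=30.299
6. ⊥bis P5·P4 via (6.21,3.295): [(8.3045, 7.1029) (5.6286, 3.8374) (9.742, 0) (11, 0) (11, 5.0813)]  |A|=23.1665
7. ⊥bis P5·P6 via (5.855,5.7): [(8.3045, 7.1029) (5.6286, 3.8374) (9.742, 0) (11, 0) (11, 5.0813)]  |A|=23.1665
8. canonical 5-gon: [(8.3045, 7.1029) (5.6286, 3.8374) (9.742, 0) (11, 0) (11, 5.0813)]
9. shoelace: 23.1665

Area of P5's cell: 23.1665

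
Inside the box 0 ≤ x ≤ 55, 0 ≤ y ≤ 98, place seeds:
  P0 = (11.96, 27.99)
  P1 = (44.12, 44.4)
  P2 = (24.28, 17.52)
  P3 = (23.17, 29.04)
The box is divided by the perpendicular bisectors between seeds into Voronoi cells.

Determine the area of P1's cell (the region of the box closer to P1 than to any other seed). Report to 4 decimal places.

1. box [0,55]×[0,98]: [(0, 0) (55, 0) (55, 98) (0, 98)]
2. ⊥bis P1·P0 via (28.04,36.195): [(0, 91.1472) (46.5089, 0) (55, 0) (55, 98) (0, 98)]  |A|=3270.4207
3. ⊥bis P1·P2 via (34.2,30.96): [(0, 91.1472) (28.6034, 35.0908) (55, 15.6076) (55, 98) (0, 98)]  |A|=2915.4472
4. ⊥bis P1·P3 via (33.645,36.72): [(0, 91.1472) (14.3287, 63.0661) (42.1941, 25.0596) (55, 15.6076) (55, 98) (0, 98)]  |A|=2796.9418
5. canonical 6-gon: [(0, 91.1472) (14.3287, 63.0661) (42.1941, 25.0596) (55, 15.6076) (55, 98) (0, 98)]
6. shoelace: 2796.9418

Area of P1's cell: 2796.9418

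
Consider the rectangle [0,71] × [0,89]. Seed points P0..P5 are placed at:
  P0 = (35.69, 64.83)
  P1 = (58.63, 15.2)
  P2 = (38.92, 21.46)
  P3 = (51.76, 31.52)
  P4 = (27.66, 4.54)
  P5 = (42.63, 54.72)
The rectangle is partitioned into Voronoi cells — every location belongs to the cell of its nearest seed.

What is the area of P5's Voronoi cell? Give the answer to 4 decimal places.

1. box [0,71]×[0,89]: [(0, 0) (71, 0) (71, 89) (0, 89)]
2. ⊥bis P5·P0 via (39.16,59.775): [(0, 32.8937) (0, 0) (71, 0) (71, 81.6315)]  |A|=4065.6443
3. ⊥bis P5·P1 via (50.63,34.96): [(0, 32.8937) (0, 14.462) (71, 43.207) (71, 81.6315)]  |A|=2018.3953
4. ⊥bis P5·P2 via (40.775,38.09): [(12.2114, 41.2761) (54.5624, 36.5521) (71, 43.207) (71, 81.6315)]  |A|=1309.2108
5. ⊥bis P5·P3 via (47.195,43.12): [(12.2114, 41.2761) (35.8183, 38.6429) (71, 52.4881) (71, 81.6315)]  |A|=1066.3943
6. ⊥bis P5·P4 via (35.145,29.63): [(12.2114, 41.2761) (35.8183, 38.6429) (71, 52.4881) (71, 81.6315)]  |A|=1066.3943
7. canonical 4-gon: [(12.2114, 41.2761) (35.8183, 38.6429) (71, 52.4881) (71, 81.6315)]
8. shoelace: 1066.3943

Area of P5's cell: 1066.3943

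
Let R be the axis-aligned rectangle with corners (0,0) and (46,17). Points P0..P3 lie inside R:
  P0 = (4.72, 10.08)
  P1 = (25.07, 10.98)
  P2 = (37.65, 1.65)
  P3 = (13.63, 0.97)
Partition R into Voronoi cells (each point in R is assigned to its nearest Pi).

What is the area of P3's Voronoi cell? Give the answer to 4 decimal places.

1. box [0,46]×[0,17]: [(0, 0) (46, 0) (46, 17) (0, 17)]
2. ⊥bis P3·P0 via (9.175,5.525): [(3.526, 0) (46, 0) (46, 17) (20.9076, 17)]  |A|=574.3148
3. ⊥bis P3·P1 via (19.35,5.975): [(14.87, 11.095) (3.526, 0) (24.5781, 0)]  |A|=116.7866
4. ⊥bis P3·P2 via (25.64,1.31): [(14.87, 11.095) (3.526, 0) (24.5781, 0)]  |A|=116.7866
5. canonical 3-gon: [(14.87, 11.095) (3.526, 0) (24.5781, 0)]
6. shoelace: 116.7866

Area of P3's cell: 116.7866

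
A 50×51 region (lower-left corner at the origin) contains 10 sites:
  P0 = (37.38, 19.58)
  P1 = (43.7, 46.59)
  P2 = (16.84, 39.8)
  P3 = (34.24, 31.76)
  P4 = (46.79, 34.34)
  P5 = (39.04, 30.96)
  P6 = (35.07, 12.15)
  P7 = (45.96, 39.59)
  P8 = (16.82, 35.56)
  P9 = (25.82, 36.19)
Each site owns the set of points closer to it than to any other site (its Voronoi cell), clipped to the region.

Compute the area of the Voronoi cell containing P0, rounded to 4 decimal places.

Area of P0's cell: 229.0715

1. box [0,50]×[0,51]: [(0, 0) (50, 0) (50, 51) (0, 51)]
2. ⊥bis P0·P1 via (40.54,33.085): [(0, 42.5708) (0, 0) (50, 0) (50, 30.8715)]  |A|=1836.0582
3. ⊥bis P0·P2 via (27.11,29.69): [(32.3407, 35.0035) (0, 2.151) (0, 0) (50, 0) (50, 30.8715)]  |A|=1182.4536
4. ⊥bis P0·P3 via (35.81,25.67): [(18.8479, 21.2972) (0, 2.151) (0, 0) (50, 0) (50, 29.3282)]  |A|=1009.5168
5. ⊥bis P0·P4 via (42.085,26.96): [(41.719, 27.1933) (18.8479, 21.2972) (0, 2.151) (0, 0) (50, 0) (50, 21.9139)]  |A|=978.8181
6. ⊥bis P0·P5 via (38.21,25.27): [(46.672, 24.0357) (35.6864, 25.6381) (18.8479, 21.2972) (0, 2.151) (0, 0) (50, 0) (50, 21.9139)]  |A|=965.442
7. ⊥bis P0·P6 via (36.225,15.865): [(46.672, 24.0357) (35.6864, 25.6381) (18.8479, 21.2972) (18.8256, 21.2745) (50, 11.5823) (50, 21.9139)]  |A|=232.7969
8. ⊥bis P0·P7 via (41.67,29.585): [(46.672, 24.0357) (35.6864, 25.6381) (18.8479, 21.2972) (18.8256, 21.2745) (50, 11.5823) (50, 21.9139)]  |A|=232.7969
9. ⊥bis P0·P8 via (27.1,27.57): [(46.672, 24.0357) (35.6864, 25.6381) (23.0706, 22.3858) (21.5488, 20.4278) (50, 11.5823) (50, 21.9139)]  |A|=229.4509
10. ⊥bis P0·P9 via (31.6,27.885): [(46.672, 24.0357) (35.6864, 25.6381) (24.0679, 22.6429) (22.3309, 21.434) (21.5488, 20.4278) (50, 11.5823) (50, 21.9139)]  |A|=229.0715
11. canonical 7-gon: [(46.672, 24.0357) (35.6864, 25.6381) (24.0679, 22.6429) (22.3309, 21.434) (21.5488, 20.4278) (50, 11.5823) (50, 21.9139)]
12. shoelace: 229.0715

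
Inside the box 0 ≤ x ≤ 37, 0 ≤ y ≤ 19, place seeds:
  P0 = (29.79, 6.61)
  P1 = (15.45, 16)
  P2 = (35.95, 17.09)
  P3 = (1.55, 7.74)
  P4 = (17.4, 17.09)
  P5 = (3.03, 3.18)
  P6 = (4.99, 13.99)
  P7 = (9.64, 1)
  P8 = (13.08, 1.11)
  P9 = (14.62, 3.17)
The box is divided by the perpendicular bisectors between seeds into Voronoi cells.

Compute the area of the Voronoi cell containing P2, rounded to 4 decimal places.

Area of P2's cell: 67.5576

1. box [0,37]×[0,19]: [(0, 0) (37, 0) (37, 19) (0, 19)]
2. ⊥bis P2·P0 via (32.87,11.85): [(37, 9.4224) (37, 19) (20.7057, 19)]  |A|=78.0297
3. ⊥bis P2·P1 via (25.7,16.545): [(25.7264, 16.0489) (37, 9.4224) (37, 19) (25.5695, 19)]  |A|=70.8531
4. ⊥bis P2·P3 via (18.75,12.415): [(25.7264, 16.0489) (37, 9.4224) (37, 19) (25.5695, 19)]  |A|=70.8531
5. ⊥bis P2·P4 via (26.675,17.09): [(26.675, 15.4913) (37, 9.4224) (37, 19) (26.675, 19)]  |A|=67.5576
6. ⊥bis P2·P5 via (19.49,10.135): [(26.675, 15.4913) (37, 9.4224) (37, 19) (26.675, 19)]  |A|=67.5576
7. ⊥bis P2·P6 via (20.47,15.54): [(26.675, 15.4913) (37, 9.4224) (37, 19) (26.675, 19)]  |A|=67.5576
8. ⊥bis P2·P7 via (22.795,9.045): [(26.675, 15.4913) (37, 9.4224) (37, 19) (26.675, 19)]  |A|=67.5576
9. ⊥bis P2·P8 via (24.515,9.1): [(26.675, 15.4913) (37, 9.4224) (37, 19) (26.675, 19)]  |A|=67.5576
10. ⊥bis P2·P9 via (25.285,10.13): [(26.675, 15.4913) (37, 9.4224) (37, 19) (26.675, 19)]  |A|=67.5576
11. canonical 4-gon: [(26.675, 15.4913) (37, 9.4224) (37, 19) (26.675, 19)]
12. shoelace: 67.5576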